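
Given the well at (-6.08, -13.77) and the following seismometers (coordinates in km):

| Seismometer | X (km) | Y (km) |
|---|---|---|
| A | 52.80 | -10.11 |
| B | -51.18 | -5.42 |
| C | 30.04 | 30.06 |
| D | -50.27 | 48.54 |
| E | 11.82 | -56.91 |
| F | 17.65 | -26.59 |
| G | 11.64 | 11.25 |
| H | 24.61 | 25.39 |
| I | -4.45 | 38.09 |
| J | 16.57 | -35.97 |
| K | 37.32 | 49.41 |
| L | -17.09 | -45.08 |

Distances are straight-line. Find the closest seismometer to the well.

Distances from (-6.08, -13.77):
A: √((58.88)² + (3.66)²) = √(3466.8544 + 13.3956) = 58.99 km
B: √((-45.10)² + (8.35)²) = √(2034.0100 + 69.7225) = 45.87 km
C: √((36.12)² + (43.83)²) = √(1304.6544 + 1921.0689) = 56.80 km
D: √((-44.19)² + (62.31)²) = √(1952.7561 + 3882.5361) = 76.39 km
E: √((17.90)² + (-43.14)²) = √(320.4100 + 1861.0596) = 46.71 km
F: √((23.73)² + (-12.82)²) = √(563.1129 + 164.3524) = 26.97 km
G: √((17.72)² + (25.02)²) = √(313.9984 + 626.0004) = 30.66 km
H: √((30.69)² + (39.16)²) = √(941.8761 + 1533.5056) = 49.75 km
I: √((1.63)² + (51.86)²) = √(2.6569 + 2689.4596) = 51.89 km
J: √((22.65)² + (-22.20)²) = √(513.0225 + 492.8400) = 31.72 km
K: √((43.40)² + (63.18)²) = √(1883.5600 + 3991.7124) = 76.65 km
L: √((-11.01)² + (-31.31)²) = √(121.2201 + 980.3161) = 33.19 km
Minimum: F at 26.97 km.

F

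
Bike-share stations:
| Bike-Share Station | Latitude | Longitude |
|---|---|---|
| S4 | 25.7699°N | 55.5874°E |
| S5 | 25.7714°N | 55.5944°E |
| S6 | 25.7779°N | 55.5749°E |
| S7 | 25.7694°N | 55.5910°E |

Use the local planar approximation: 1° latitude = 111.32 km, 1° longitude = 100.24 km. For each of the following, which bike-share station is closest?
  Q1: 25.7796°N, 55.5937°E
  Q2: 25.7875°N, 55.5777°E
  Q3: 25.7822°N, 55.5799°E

Q1→S5; Q2→S6; Q3→S6

Q1 at 25.7796°N, 55.5937°E:
  S4: 1.2509 km
  S5: 0.9155 km
  S6: 1.8940 km
  S7: 1.1673 km
  → nearest: S5 (0.9155 km)
Q2 at 25.7875°N, 55.5777°E:
  S4: 2.1872 km
  S5: 2.4524 km
  S6: 1.1049 km
  S7: 2.4160 km
  → nearest: S6 (1.1049 km)
Q3 at 25.7822°N, 55.5799°E:
  S4: 1.5621 km
  S5: 1.8863 km
  S6: 0.6931 km
  S7: 1.8079 km
  → nearest: S6 (0.6931 km)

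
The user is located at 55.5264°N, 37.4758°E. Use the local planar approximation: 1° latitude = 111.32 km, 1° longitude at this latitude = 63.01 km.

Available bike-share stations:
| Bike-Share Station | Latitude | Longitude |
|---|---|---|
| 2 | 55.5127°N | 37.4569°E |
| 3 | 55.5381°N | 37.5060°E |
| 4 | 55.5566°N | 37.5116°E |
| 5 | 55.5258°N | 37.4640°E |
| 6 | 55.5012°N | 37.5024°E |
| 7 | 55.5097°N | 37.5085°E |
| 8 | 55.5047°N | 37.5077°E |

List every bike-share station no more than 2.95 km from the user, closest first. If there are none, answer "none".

Distances from 55.5264°N, 37.4758°E:
2: √((-0.0137·111.32)² + (-0.0189·63.01)²) = √(2.325881 + 1.418217) = 1.9350 km
3: √((0.0117·111.32)² + (0.0302·63.01)²) = √(1.696360 + 3.621036) = 2.3059 km
4: √((0.0302·111.32)² + (0.0358·63.01)²) = √(11.302130 + 5.088444) = 4.0485 km
5: √((-0.0006·111.32)² + (-0.0118·63.01)²) = √(0.004461 + 0.552819) = 0.7465 km
6: √((-0.0252·111.32)² + (0.0266·63.01)²) = √(7.869506 + 2.809197) = 3.2678 km
7: √((-0.0167·111.32)² + (0.0327·63.01)²) = √(3.456045 + 4.245359) = 2.7751 km
8: √((-0.0217·111.32)² + (0.0319·63.01)²) = √(5.835336 + 4.040176) = 3.1425 km
Threshold 2.95 km: 5 (0.7465 km), 2 (1.9350 km), 3 (2.3059 km), 7 (2.7751 km) are within range.

5, 2, 3, 7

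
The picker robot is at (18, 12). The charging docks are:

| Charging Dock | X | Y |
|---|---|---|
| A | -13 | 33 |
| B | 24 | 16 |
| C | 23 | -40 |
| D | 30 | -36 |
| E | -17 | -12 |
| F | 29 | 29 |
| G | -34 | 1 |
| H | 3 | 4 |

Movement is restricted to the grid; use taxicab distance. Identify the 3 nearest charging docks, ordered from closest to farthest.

B, H, F

Distances from (18, 12):
A: 52
B: 10
C: 57
D: 60
E: 59
F: 28
G: 63
H: 23
Sorted: B (10) < H (23) < F (28) < A (52) < C (57) < …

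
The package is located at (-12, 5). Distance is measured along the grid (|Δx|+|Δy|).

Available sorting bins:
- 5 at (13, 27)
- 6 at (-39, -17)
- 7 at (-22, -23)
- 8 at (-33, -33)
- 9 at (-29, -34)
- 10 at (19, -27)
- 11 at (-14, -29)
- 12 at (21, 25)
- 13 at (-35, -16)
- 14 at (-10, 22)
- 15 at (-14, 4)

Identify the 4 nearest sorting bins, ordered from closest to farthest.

15, 14, 11, 7

Distances from (-12, 5):
5: |25| + |22| = 25 + 22 = 47
6: |-27| + |-22| = 27 + 22 = 49
7: |-10| + |-28| = 10 + 28 = 38
8: |-21| + |-38| = 21 + 38 = 59
9: |-17| + |-39| = 17 + 39 = 56
10: |31| + |-32| = 31 + 32 = 63
11: |-2| + |-34| = 2 + 34 = 36
12: |33| + |20| = 33 + 20 = 53
13: |-23| + |-21| = 23 + 21 = 44
14: |2| + |17| = 2 + 17 = 19
15: |-2| + |-1| = 2 + 1 = 3
Sorted: 15 (3) < 14 (19) < 11 (36) < 7 (38) < 13 (44) < 5 (47) < …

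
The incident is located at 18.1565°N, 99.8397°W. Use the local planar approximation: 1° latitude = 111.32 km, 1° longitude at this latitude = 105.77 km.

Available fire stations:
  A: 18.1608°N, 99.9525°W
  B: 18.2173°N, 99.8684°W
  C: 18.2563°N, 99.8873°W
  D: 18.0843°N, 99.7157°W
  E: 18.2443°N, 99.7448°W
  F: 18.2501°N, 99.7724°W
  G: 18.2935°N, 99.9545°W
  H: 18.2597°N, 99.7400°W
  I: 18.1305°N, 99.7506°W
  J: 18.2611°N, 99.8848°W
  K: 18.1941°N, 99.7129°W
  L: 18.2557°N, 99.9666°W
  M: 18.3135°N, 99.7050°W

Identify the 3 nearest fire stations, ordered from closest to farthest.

B, I, A

Distances from 18.1565°N, 99.8397°W:
A: √((0.0043·111.32)² + (-0.1128·105.77)²) = √(0.229131 + 142.345325) = 11.9405 km
B: √((0.0608·111.32)² + (-0.0287·105.77)²) = √(45.809289 + 9.214861) = 7.4178 km
C: √((0.0998·111.32)² + (-0.0476·105.77)²) = √(123.426234 + 25.347721) = 12.1973 km
D: √((-0.0722·111.32)² + (0.1240·105.77)²) = √(64.598256 + 172.015816) = 15.3823 km
E: √((0.0878·111.32)² + (0.0949·105.77)²) = √(95.529043 + 100.752872) = 14.0101 km
F: √((0.0936·111.32)² + (0.0673·105.77)²) = √(108.567064 + 50.670494) = 12.6189 km
G: √((0.1370·111.32)² + (-0.1148·105.77)²) = √(232.588121 + 147.437781) = 19.4943 km
H: √((0.1032·111.32)² + (0.0997·105.77)²) = √(131.979291 + 111.202698) = 15.5943 km
I: √((-0.0260·111.32)² + (0.0891·105.77)²) = √(8.377088 + 88.813793) = 9.8585 km
J: √((0.1046·111.32)² + (-0.0451·105.77)²) = √(135.584413 + 22.755066) = 12.5833 km
K: √((0.0376·111.32)² + (0.1268·105.77)²) = √(17.519515 + 179.871980) = 14.0496 km
L: √((0.0992·111.32)² + (-0.1269·105.77)²) = √(121.946612 + 180.155802) = 17.3811 km
M: √((0.1570·111.32)² + (0.1347·105.77)²) = √(305.453918 + 202.983249) = 22.5486 km
Sorted: B (7.4178 km) < I (9.8585 km) < A (11.9405 km) < C (12.1973 km) < J (12.5833 km) < …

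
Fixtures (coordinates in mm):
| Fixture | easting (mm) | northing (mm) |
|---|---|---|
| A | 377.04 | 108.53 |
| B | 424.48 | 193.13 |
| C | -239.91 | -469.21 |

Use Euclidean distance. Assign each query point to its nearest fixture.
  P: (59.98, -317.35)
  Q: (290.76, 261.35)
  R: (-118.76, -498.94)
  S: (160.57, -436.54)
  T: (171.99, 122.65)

P at (59.98, -317.35):
  A: 530.94 mm
  B: 627.26 mm
  C: 336.15 mm
  → nearest: C (336.15 mm)
Q at (290.76, 261.35):
  A: 175.49 mm
  B: 150.12 mm
  C: 902.96 mm
  → nearest: B (150.12 mm)
R at (-118.76, -498.94):
  A: 784.12 mm
  B: 879.81 mm
  C: 124.74 mm
  → nearest: C (124.74 mm)
S at (160.57, -436.54):
  A: 586.48 mm
  B: 682.74 mm
  C: 401.81 mm
  → nearest: C (401.81 mm)
T at (171.99, 122.65):
  A: 205.54 mm
  B: 262.14 mm
  C: 721.08 mm
  → nearest: A (205.54 mm)

P→C; Q→B; R→C; S→C; T→A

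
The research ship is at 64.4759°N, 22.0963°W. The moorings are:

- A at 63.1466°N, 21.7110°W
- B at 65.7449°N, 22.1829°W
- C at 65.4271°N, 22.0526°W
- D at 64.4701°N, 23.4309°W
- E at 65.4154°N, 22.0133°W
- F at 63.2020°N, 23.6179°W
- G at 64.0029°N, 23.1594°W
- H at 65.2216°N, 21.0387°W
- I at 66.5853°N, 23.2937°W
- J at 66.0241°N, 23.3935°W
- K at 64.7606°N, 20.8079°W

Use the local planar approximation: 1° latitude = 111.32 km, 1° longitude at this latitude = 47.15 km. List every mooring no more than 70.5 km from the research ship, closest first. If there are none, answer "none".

Distances from 64.4759°N, 22.0963°W:
A: √((-1.3293·111.32)² + (0.3853·47.15)²) = √(21897.392594 + 330.036074) = 149.0887 km
B: √((1.2690·111.32)² + (-0.0866·47.15)²) = √(19955.822827 + 16.672441) = 141.3241 km
C: √((0.9512·111.32)² + (0.0437·47.15)²) = √(11212.180445 + 4.245475) = 105.9076 km
D: √((-0.0058·111.32)² + (-1.3346·47.15)²) = √(0.416872 + 3959.730558) = 62.9297 km
E: √((0.9395·111.32)² + (0.0830·47.15)²) = √(10938.051509 + 15.315091) = 104.6583 km
F: √((-1.2739·111.32)² + (-1.5216·47.15)²) = √(20110.231524 + 5147.121183) = 158.9256 km
G: √((-0.4730·111.32)² + (-1.0631·47.15)²) = √(2772.481627 + 2512.532166) = 72.6981 km
H: √((0.7457·111.32)² + (1.0576·47.15)²) = √(6890.879912 + 2486.601999) = 96.8374 km
I: √((2.1094·111.32)² + (-1.1974·47.15)²) = √(55139.684736 + 3187.439144) = 241.5101 km
J: √((1.5482·111.32)² + (-1.2972·47.15)²) = √(29703.014112 + 3740.910122) = 182.8768 km
K: √((0.2847·111.32)² + (1.2884·47.15)²) = √(1004.433825 + 3690.326794) = 68.5183 km
Threshold 70.5 km: D (62.9297 km), K (68.5183 km) are within range.

D, K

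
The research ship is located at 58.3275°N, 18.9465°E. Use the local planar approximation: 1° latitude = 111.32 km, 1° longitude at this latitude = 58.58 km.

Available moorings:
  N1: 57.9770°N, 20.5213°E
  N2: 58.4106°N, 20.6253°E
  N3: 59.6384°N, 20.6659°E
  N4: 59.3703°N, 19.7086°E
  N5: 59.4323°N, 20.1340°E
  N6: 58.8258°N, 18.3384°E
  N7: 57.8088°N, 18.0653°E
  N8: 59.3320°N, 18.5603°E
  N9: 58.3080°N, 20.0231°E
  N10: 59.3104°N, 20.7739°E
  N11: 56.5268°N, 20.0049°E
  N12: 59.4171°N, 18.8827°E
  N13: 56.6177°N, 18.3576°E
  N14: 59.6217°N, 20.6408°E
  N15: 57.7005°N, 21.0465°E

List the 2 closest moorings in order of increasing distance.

Distances from 58.3275°N, 18.9465°E:
N1: 100.1637 km
N2: 98.7782 km
N3: 177.3144 km
N4: 124.3732 km
N5: 141.2967 km
N6: 65.9239 km
N7: 77.4519 km
N8: 114.0866 km
N9: 63.1046 km
N10: 153.0734 km
N11: 209.8235 km
N12: 121.3518 km
N13: 193.4360 km
N14: 174.9493 km
N15: 141.4395 km
Sorted: N9 (63.1046 km) < N6 (65.9239 km) < N7 (77.4519 km) < N2 (98.7782 km) < …

N9, N6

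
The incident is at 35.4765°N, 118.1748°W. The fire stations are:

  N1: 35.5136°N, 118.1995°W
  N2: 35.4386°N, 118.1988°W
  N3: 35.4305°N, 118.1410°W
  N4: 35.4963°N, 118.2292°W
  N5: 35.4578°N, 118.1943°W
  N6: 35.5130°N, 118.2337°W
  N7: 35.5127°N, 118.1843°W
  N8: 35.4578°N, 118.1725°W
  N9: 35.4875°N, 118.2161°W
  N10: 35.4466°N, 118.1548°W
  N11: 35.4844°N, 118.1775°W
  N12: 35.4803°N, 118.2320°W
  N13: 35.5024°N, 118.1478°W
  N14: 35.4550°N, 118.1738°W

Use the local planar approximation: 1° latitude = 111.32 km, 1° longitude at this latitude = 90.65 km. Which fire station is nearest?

Distances from 35.4765°N, 118.1748°W:
N1: √((0.0371·111.32)² + (-0.0247·90.65)²) = √(17.056669 + 5.013367) = 4.6979 km
N2: √((-0.0379·111.32)² + (-0.0240·90.65)²) = √(17.800197 + 4.733235) = 4.7469 km
N3: √((-0.0460·111.32)² + (0.0338·90.65)²) = √(26.221773 + 9.387912) = 5.9674 km
N4: √((0.0198·111.32)² + (-0.0544·90.65)²) = √(4.858216 + 24.318311) = 5.4015 km
N5: √((-0.0187·111.32)² + (-0.0195·90.65)²) = √(4.333408 + 3.124675) = 2.7309 km
N6: √((0.0365·111.32)² + (-0.0589·90.65)²) = √(16.509432 + 28.507964) = 6.7095 km
N7: √((0.0362·111.32)² + (-0.0095·90.65)²) = √(16.239159 + 0.741622) = 4.1208 km
N8: √((-0.0187·111.32)² + (0.0023·90.65)²) = √(4.333408 + 0.043470) = 2.0921 km
N9: √((0.0110·111.32)² + (-0.0413·90.65)²) = √(1.499449 + 14.016375) = 3.9390 km
N10: √((-0.0299·111.32)² + (0.0200·90.65)²) = √(11.078699 + 3.286969) = 3.7902 km
N11: √((0.0079·111.32)² + (-0.0027·90.65)²) = √(0.773394 + 0.059905) = 0.9129 km
N12: √((0.0038·111.32)² + (-0.0572·90.65)²) = √(0.178943 + 26.886092) = 5.2024 km
N13: √((0.0259·111.32)² + (0.0270·90.65)²) = √(8.312773 + 5.990501) = 3.7820 km
N14: √((-0.0215·111.32)² + (0.0010·90.65)²) = √(5.728268 + 0.008217) = 2.3951 km
Minimum: N11 at 0.9129 km.

N11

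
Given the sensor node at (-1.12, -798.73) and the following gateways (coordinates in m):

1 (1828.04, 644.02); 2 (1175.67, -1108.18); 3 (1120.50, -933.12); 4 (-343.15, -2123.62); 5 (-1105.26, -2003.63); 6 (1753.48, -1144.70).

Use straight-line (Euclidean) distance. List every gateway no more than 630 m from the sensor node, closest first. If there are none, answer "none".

none

Distances from (-1.12, -798.73):
1: √((1829.16)² + (1442.75)²) = √(3345826.3056 + 2081527.5625) = 2329.67 m
2: √((1176.79)² + (-309.45)²) = √(1384834.7041 + 95759.3025) = 1216.80 m
3: √((1121.62)² + (-134.39)²) = √(1258031.4244 + 18060.6721) = 1129.64 m
4: √((-342.03)² + (-1324.89)²) = √(116984.5209 + 1755333.5121) = 1368.33 m
5: √((-1104.14)² + (-1204.90)²) = √(1219125.1396 + 1451784.0100) = 1634.29 m
6: √((1754.60)² + (-345.97)²) = √(3078621.1600 + 119695.2409) = 1788.38 m
Threshold 630 m: none within range.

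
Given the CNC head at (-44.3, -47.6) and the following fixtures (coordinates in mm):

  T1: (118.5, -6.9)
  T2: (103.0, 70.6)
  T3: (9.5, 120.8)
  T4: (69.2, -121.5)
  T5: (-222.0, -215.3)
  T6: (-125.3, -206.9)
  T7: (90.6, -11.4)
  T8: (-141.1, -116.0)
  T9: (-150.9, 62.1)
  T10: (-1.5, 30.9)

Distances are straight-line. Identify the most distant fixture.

Distances from (-44.3, -47.6):
T1: √((162.8)² + (40.7)²) = √(26503.840 + 1656.490) = 167.8 mm
T2: √((147.3)² + (118.2)²) = √(21697.290 + 13971.240) = 188.9 mm
T3: √((53.8)² + (168.4)²) = √(2894.440 + 28358.560) = 176.8 mm
T4: √((113.5)² + (-73.9)²) = √(12882.250 + 5461.210) = 135.4 mm
T5: √((-177.7)² + (-167.7)²) = √(31577.290 + 28123.290) = 244.3 mm
T6: √((-81.0)² + (-159.3)²) = √(6561.000 + 25376.490) = 178.7 mm
T7: √((134.9)² + (36.2)²) = √(18198.010 + 1310.440) = 139.7 mm
T8: √((-96.8)² + (-68.4)²) = √(9370.240 + 4678.560) = 118.5 mm
T9: √((-106.6)² + (109.7)²) = √(11363.560 + 12034.090) = 153.0 mm
T10: √((42.8)² + (78.5)²) = √(1831.840 + 6162.250) = 89.4 mm
Maximum: T5 at 244.3 mm.

T5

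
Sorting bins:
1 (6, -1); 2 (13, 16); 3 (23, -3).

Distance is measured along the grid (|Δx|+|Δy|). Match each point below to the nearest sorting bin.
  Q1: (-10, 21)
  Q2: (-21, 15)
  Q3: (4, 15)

Q1 at (-10, 21):
  1: 38
  2: 28
  3: 57
  → nearest: 2 (28)
Q2 at (-21, 15):
  1: 43
  2: 35
  3: 62
  → nearest: 2 (35)
Q3 at (4, 15):
  1: 18
  2: 10
  3: 37
  → nearest: 2 (10)

Q1→2; Q2→2; Q3→2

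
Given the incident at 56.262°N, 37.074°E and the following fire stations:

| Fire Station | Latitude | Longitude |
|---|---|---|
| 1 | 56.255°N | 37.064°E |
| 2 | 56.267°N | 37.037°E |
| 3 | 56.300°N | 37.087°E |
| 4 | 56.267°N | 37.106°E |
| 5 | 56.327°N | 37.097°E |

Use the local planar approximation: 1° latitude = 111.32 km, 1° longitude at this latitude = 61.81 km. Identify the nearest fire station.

Distances from 56.262°N, 37.074°E:
1: √((-0.007·111.32)² + (-0.010·61.81)²) = √(0.60721 + 0.38205) = 0.995 km
2: √((0.005·111.32)² + (-0.037·61.81)²) = √(0.30980 + 5.23023) = 2.354 km
3: √((0.038·111.32)² + (0.013·61.81)²) = √(17.89425 + 0.64566) = 4.306 km
4: √((0.005·111.32)² + (0.032·61.81)²) = √(0.30980 + 3.91217) = 2.055 km
5: √((0.065·111.32)² + (0.023·61.81)²) = √(52.35680 + 2.02103) = 7.374 km
Minimum: 1 at 0.995 km.

1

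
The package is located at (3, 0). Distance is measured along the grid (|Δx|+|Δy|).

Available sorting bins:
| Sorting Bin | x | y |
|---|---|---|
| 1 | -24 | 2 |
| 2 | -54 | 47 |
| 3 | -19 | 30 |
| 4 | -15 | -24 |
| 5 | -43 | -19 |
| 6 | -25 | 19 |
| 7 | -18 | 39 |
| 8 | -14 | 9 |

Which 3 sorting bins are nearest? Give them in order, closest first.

Distances from (3, 0):
1: 29
2: 104
3: 52
4: 42
5: 65
6: 47
7: 60
8: 26
Sorted: 8 (26) < 1 (29) < 4 (42) < 6 (47) < 3 (52) < …

8, 1, 4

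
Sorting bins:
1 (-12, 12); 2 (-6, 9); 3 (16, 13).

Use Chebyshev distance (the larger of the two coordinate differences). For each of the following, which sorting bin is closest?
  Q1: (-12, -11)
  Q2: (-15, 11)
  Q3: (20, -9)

Q1→2; Q2→1; Q3→3

Q1 at (-12, -11):
  1: max(|0|, |23|) = 23
  2: max(|6|, |20|) = 20
  3: max(|28|, |24|) = 28
  → nearest: 2 (20)
Q2 at (-15, 11):
  1: max(|3|, |1|) = 3
  2: max(|9|, |-2|) = 9
  3: max(|31|, |2|) = 31
  → nearest: 1 (3)
Q3 at (20, -9):
  1: max(|-32|, |21|) = 32
  2: max(|-26|, |18|) = 26
  3: max(|-4|, |22|) = 22
  → nearest: 3 (22)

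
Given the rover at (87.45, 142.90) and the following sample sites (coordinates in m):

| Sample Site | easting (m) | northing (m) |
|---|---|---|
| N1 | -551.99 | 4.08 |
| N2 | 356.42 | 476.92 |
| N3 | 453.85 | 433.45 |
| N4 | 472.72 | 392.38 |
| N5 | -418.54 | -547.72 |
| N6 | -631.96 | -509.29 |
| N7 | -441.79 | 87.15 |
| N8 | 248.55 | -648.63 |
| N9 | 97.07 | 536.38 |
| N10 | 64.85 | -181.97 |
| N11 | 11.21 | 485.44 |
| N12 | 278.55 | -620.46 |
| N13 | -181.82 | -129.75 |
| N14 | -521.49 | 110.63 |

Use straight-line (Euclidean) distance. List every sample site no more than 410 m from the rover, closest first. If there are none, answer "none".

N10, N11, N13, N9

Distances from (87.45, 142.90):
N1: √((-639.44)² + (-138.82)²) = √(408883.5136 + 19270.9924) = 654.34 m
N2: √((268.97)² + (334.02)²) = √(72344.8609 + 111569.3604) = 428.85 m
N3: √((366.40)² + (290.55)²) = √(134248.9600 + 84419.3025) = 467.62 m
N4: √((385.27)² + (249.48)²) = √(148432.9729 + 62240.2704) = 458.99 m
N5: √((-505.99)² + (-690.62)²) = √(256025.8801 + 476955.9844) = 856.14 m
N6: √((-719.41)² + (-652.19)²) = √(517550.7481 + 425351.7961) = 971.03 m
N7: √((-529.24)² + (-55.75)²) = √(280094.9776 + 3108.0625) = 532.17 m
N8: √((161.10)² + (-791.53)²) = √(25953.2100 + 626519.7409) = 807.76 m
N9: √((9.62)² + (393.48)²) = √(92.5444 + 154826.5104) = 393.60 m
N10: √((-22.60)² + (-324.87)²) = √(510.7600 + 105540.5169) = 325.66 m
N11: √((-76.24)² + (342.54)²) = √(5812.5376 + 117333.6516) = 350.92 m
N12: √((191.10)² + (-763.36)²) = √(36519.2100 + 582718.4896) = 786.92 m
N13: √((-269.27)² + (-272.65)²) = √(72506.3329 + 74338.0225) = 383.20 m
N14: √((-608.94)² + (-32.27)²) = √(370807.9236 + 1041.3529) = 609.79 m
Threshold 410 m: N10 (325.66 m), N11 (350.92 m), N13 (383.20 m), N9 (393.60 m) are within range.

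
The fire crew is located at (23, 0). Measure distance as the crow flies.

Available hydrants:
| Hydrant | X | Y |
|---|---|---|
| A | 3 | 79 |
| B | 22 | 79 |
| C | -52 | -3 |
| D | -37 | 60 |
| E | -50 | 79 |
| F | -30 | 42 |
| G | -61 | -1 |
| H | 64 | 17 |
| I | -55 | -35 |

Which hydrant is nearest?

H

Distances from (23, 0):
A: 81.5
B: 79.0
C: 75.1
D: 84.9
E: 107.6
F: 67.6
G: 84.0
H: 44.4
I: 85.5
Minimum: H at 44.4.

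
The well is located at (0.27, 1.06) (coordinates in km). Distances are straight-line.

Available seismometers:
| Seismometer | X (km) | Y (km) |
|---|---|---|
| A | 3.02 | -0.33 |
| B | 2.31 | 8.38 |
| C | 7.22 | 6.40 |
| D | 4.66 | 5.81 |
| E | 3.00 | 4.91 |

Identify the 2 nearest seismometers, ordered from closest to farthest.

Distances from (0.27, 1.06):
A: 3.08 km
B: 7.60 km
C: 8.76 km
D: 6.47 km
E: 4.72 km
Sorted: A (3.08 km) < E (4.72 km) < D (6.47 km) < B (7.60 km) < …

A, E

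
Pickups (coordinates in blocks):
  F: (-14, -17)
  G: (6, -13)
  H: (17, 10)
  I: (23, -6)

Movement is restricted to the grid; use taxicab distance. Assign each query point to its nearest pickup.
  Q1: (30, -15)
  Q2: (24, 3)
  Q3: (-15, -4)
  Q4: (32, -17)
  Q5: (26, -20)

Q1→I; Q2→I; Q3→F; Q4→I; Q5→I

Q1 at (30, -15):
  F: |-44| + |-2| = 44 + 2 = 46 blocks
  G: |-24| + |2| = 24 + 2 = 26 blocks
  H: |-13| + |25| = 13 + 25 = 38 blocks
  I: |-7| + |9| = 7 + 9 = 16 blocks
  → nearest: I (16 blocks)
Q2 at (24, 3):
  F: |-38| + |-20| = 38 + 20 = 58 blocks
  G: |-18| + |-16| = 18 + 16 = 34 blocks
  H: |-7| + |7| = 7 + 7 = 14 blocks
  I: |-1| + |-9| = 1 + 9 = 10 blocks
  → nearest: I (10 blocks)
Q3 at (-15, -4):
  F: |1| + |-13| = 1 + 13 = 14 blocks
  G: |21| + |-9| = 21 + 9 = 30 blocks
  H: |32| + |14| = 32 + 14 = 46 blocks
  I: |38| + |-2| = 38 + 2 = 40 blocks
  → nearest: F (14 blocks)
Q4 at (32, -17):
  F: |-46| + |0| = 46 + 0 = 46 blocks
  G: |-26| + |4| = 26 + 4 = 30 blocks
  H: |-15| + |27| = 15 + 27 = 42 blocks
  I: |-9| + |11| = 9 + 11 = 20 blocks
  → nearest: I (20 blocks)
Q5 at (26, -20):
  F: |-40| + |3| = 40 + 3 = 43 blocks
  G: |-20| + |7| = 20 + 7 = 27 blocks
  H: |-9| + |30| = 9 + 30 = 39 blocks
  I: |-3| + |14| = 3 + 14 = 17 blocks
  → nearest: I (17 blocks)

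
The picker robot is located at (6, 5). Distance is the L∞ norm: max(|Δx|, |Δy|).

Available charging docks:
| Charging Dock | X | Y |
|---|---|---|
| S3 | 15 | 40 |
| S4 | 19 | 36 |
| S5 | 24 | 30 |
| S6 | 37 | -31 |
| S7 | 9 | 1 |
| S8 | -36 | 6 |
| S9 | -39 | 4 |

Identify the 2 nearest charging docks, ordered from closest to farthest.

Distances from (6, 5):
S3: 35
S4: 31
S5: 25
S6: 36
S7: 4
S8: 42
S9: 45
Sorted: S7 (4) < S5 (25) < S4 (31) < S3 (35) < …

S7, S5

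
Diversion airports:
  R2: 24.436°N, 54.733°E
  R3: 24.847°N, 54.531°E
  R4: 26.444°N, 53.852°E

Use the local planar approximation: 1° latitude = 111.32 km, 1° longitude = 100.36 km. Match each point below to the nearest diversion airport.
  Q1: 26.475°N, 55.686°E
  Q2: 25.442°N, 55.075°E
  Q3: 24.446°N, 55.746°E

Q1→R4; Q2→R3; Q3→R2

Q1 at 26.475°N, 55.686°E:
  R2: 246.309 km
  R3: 215.129 km
  R4: 184.093 km
  → nearest: R4 (184.093 km)
Q2 at 25.442°N, 55.075°E:
  R2: 117.130 km
  R3: 85.836 km
  R4: 165.852 km
  → nearest: R3 (85.836 km)
Q3 at 24.446°N, 55.746°E:
  R2: 101.671 km
  R3: 129.851 km
  R4: 292.576 km
  → nearest: R2 (101.671 km)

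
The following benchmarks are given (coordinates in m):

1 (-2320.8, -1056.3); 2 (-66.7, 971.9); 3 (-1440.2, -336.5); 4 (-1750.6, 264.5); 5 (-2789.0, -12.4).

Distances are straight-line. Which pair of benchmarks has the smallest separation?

3 and 4

Pairwise distances:
1–2: 3032.3 m
1–3: 1137.4 m
1–4: 1438.6 m
1–5: 1144.1 m
2–3: 1896.9 m
2–4: 1826.5 m
2–5: 2894.8 m
3–4: 676.4 m
3–5: 1387.2 m
4–5: 1074.7 m
Closest pair: 3–4 at 676.4 m.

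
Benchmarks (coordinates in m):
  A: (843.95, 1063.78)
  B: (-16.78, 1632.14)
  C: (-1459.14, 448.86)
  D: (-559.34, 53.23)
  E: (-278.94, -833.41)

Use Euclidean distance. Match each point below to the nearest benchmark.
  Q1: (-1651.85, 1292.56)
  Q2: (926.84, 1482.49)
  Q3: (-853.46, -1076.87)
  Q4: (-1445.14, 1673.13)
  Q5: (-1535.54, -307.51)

Q1→C; Q2→A; Q3→E; Q4→C; Q5→C

Q1 at (-1651.85, 1292.56):
  A: 2506.26 m
  B: 1669.96 m
  C: 865.43 m
  D: 1652.12 m
  E: 2530.74 m
  → nearest: C (865.43 m)
Q2 at (926.84, 1482.49):
  A: 426.84 m
  B: 955.41 m
  C: 2600.25 m
  D: 2061.92 m
  E: 2611.00 m
  → nearest: A (426.84 m)
Q3 at (-853.46, -1076.87):
  A: 2731.96 m
  B: 2835.27 m
  C: 1641.55 m
  D: 1167.75 m
  E: 623.98 m
  → nearest: E (623.98 m)
Q4 at (-1445.14, 1673.13):
  A: 2368.81 m
  B: 1428.95 m
  C: 1224.35 m
  D: 1846.27 m
  E: 2764.56 m
  → nearest: C (1224.35 m)
Q5 at (-1535.54, -307.51):
  A: 2746.34 m
  B: 2463.51 m
  C: 760.22 m
  D: 1040.72 m
  E: 1362.21 m
  → nearest: C (760.22 m)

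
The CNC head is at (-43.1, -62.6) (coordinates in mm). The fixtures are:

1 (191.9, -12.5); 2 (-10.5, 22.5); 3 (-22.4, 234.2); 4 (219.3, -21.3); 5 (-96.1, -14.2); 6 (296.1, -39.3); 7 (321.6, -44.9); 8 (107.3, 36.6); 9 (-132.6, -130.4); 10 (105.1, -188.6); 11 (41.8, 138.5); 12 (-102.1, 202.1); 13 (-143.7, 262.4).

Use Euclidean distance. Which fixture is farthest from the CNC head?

Distances from (-43.1, -62.6):
1: √((235.0)² + (50.1)²) = √(55225.000 + 2510.010) = 240.3 mm
2: √((32.6)² + (85.1)²) = √(1062.760 + 7242.010) = 91.1 mm
3: √((20.7)² + (296.8)²) = √(428.490 + 88090.240) = 297.5 mm
4: √((262.4)² + (41.3)²) = √(68853.760 + 1705.690) = 265.6 mm
5: √((-53.0)² + (48.4)²) = √(2809.000 + 2342.560) = 71.8 mm
6: √((339.2)² + (23.3)²) = √(115056.640 + 542.890) = 340.0 mm
7: √((364.7)² + (17.7)²) = √(133006.090 + 313.290) = 365.1 mm
8: √((150.4)² + (99.2)²) = √(22620.160 + 9840.640) = 180.2 mm
9: √((-89.5)² + (-67.8)²) = √(8010.250 + 4596.840) = 112.3 mm
10: √((148.2)² + (-126.0)²) = √(21963.240 + 15876.000) = 194.5 mm
11: √((84.9)² + (201.1)²) = √(7208.010 + 40441.210) = 218.3 mm
12: √((-59.0)² + (264.7)²) = √(3481.000 + 70066.090) = 271.2 mm
13: √((-100.6)² + (325.0)²) = √(10120.360 + 105625.000) = 340.2 mm
Maximum: 7 at 365.1 mm.

7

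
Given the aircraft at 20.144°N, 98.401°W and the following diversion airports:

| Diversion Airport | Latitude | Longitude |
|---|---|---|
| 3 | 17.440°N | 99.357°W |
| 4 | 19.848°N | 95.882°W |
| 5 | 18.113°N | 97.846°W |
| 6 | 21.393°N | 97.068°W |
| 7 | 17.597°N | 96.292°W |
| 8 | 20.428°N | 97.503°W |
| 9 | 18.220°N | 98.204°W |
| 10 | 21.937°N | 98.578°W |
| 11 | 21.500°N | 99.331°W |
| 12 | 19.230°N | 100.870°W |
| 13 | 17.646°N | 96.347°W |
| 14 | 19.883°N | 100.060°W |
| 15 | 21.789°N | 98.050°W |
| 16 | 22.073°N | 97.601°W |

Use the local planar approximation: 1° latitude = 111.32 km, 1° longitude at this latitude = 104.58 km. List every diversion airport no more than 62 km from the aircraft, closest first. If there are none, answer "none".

none

Distances from 20.144°N, 98.401°W:
3: 317.179 km
4: 265.490 km
5: 233.422 km
6: 196.890 km
7: 359.217 km
8: 99.091 km
9: 215.168 km
10: 200.453 km
11: 179.570 km
12: 277.531 km
13: 351.382 km
14: 175.914 km
15: 186.764 km
16: 230.459 km
Threshold 62 km: none within range.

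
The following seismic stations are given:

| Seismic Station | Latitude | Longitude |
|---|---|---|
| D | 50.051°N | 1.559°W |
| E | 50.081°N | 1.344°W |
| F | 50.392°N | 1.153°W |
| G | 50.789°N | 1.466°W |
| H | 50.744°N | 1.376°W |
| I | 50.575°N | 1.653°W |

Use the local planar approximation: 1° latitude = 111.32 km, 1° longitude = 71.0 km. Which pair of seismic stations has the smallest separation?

Pairwise distances:
G–H: 8.119 km
D–E: 15.626 km
H–I: 27.216 km
G–I: 27.273 km
E–F: 37.182 km
F–I: 40.930 km
F–H: 42.263 km
D–F: 47.665 km
F–G: 49.467 km
D–I: 58.712 km
E–I: 59.207 km
E–H: 73.840 km
D–H: 78.231 km
E–G: 79.289 km
D–G: 82.419 km
Closest pair: G–H at 8.119 km.

G and H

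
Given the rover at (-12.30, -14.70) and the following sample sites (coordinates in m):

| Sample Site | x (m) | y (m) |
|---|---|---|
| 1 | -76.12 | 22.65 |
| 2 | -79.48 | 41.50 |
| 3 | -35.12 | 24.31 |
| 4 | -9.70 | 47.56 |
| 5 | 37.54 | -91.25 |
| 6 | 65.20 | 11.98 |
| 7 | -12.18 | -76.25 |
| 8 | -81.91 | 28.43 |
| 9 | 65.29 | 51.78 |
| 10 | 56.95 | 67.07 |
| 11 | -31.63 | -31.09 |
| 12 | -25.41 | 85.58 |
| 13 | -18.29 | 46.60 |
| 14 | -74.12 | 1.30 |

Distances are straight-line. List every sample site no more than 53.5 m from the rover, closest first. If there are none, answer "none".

11, 3

Distances from (-12.30, -14.70):
1: 73.95 m
2: 87.59 m
3: 45.19 m
4: 62.31 m
5: 91.35 m
6: 81.96 m
7: 61.55 m
8: 81.89 m
9: 102.18 m
10: 107.15 m
11: 25.34 m
12: 101.13 m
13: 61.59 m
14: 63.86 m
Threshold 53.5 m: 11 (25.34 m), 3 (45.19 m) are within range.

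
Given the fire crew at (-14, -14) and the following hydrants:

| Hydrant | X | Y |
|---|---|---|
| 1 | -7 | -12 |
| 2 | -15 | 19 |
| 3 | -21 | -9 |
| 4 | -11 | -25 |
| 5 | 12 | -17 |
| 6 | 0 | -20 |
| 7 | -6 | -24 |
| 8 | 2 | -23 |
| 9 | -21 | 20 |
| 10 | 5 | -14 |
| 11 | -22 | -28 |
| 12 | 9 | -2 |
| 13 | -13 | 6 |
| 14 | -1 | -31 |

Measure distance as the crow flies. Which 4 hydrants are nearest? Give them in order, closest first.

1, 3, 4, 7

Distances from (-14, -14):
1: √((7)² + (2)²) = √(49.000 + 4.000) = 7.3
2: √((-1)² + (33)²) = √(1.000 + 1089.000) = 33.0
3: √((-7)² + (5)²) = √(49.000 + 25.000) = 8.6
4: √((3)² + (-11)²) = √(9.000 + 121.000) = 11.4
5: √((26)² + (-3)²) = √(676.000 + 9.000) = 26.2
6: √((14)² + (-6)²) = √(196.000 + 36.000) = 15.2
7: √((8)² + (-10)²) = √(64.000 + 100.000) = 12.8
8: √((16)² + (-9)²) = √(256.000 + 81.000) = 18.4
9: √((-7)² + (34)²) = √(49.000 + 1156.000) = 34.7
10: √((19)² + (0)²) = √(361.000 + 0.000) = 19.0
11: √((-8)² + (-14)²) = √(64.000 + 196.000) = 16.1
12: √((23)² + (12)²) = √(529.000 + 144.000) = 25.9
13: √((1)² + (20)²) = √(1.000 + 400.000) = 20.0
14: √((13)² + (-17)²) = √(169.000 + 289.000) = 21.4
Sorted: 1 (7.3) < 3 (8.6) < 4 (11.4) < 7 (12.8) < 6 (15.2) < 11 (16.1) < …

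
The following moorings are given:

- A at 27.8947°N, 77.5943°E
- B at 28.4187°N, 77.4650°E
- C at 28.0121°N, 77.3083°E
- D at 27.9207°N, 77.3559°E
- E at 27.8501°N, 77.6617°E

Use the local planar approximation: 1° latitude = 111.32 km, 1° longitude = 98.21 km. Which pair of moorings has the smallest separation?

Pairwise distances:
A–E: 8.2744 km
C–D: 11.1972 km
A–D: 23.5915 km
A–C: 30.9796 km
D–E: 31.0439 km
C–E: 39.1130 km
B–C: 47.8074 km
B–D: 56.4633 km
A–B: 59.6979 km
B–E: 66.1788 km
Closest pair: A–E at 8.2744 km.

A and E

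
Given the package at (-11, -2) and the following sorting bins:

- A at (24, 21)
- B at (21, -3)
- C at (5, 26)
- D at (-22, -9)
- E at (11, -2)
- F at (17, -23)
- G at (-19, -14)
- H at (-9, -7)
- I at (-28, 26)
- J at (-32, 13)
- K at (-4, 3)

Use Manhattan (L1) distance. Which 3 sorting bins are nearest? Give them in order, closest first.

Distances from (-11, -2):
A: |35| + |23| = 35 + 23 = 58
B: |32| + |-1| = 32 + 1 = 33
C: |16| + |28| = 16 + 28 = 44
D: |-11| + |-7| = 11 + 7 = 18
E: |22| + |0| = 22 + 0 = 22
F: |28| + |-21| = 28 + 21 = 49
G: |-8| + |-12| = 8 + 12 = 20
H: |2| + |-5| = 2 + 5 = 7
I: |-17| + |28| = 17 + 28 = 45
J: |-21| + |15| = 21 + 15 = 36
K: |7| + |5| = 7 + 5 = 12
Sorted: H (7) < K (12) < D (18) < G (20) < E (22) < …

H, K, D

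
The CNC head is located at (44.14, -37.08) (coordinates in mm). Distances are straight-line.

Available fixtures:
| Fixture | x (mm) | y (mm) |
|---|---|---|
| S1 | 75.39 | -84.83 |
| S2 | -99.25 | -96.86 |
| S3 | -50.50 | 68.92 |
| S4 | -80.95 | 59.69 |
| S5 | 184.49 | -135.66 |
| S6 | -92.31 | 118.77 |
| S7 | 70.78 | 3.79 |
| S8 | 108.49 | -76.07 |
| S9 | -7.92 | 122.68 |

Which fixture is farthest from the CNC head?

Distances from (44.14, -37.08):
S1: 57.07 mm
S2: 155.35 mm
S3: 142.10 mm
S4: 158.15 mm
S5: 171.51 mm
S6: 207.14 mm
S7: 48.79 mm
S8: 75.24 mm
S9: 168.03 mm
Maximum: S6 at 207.14 mm.

S6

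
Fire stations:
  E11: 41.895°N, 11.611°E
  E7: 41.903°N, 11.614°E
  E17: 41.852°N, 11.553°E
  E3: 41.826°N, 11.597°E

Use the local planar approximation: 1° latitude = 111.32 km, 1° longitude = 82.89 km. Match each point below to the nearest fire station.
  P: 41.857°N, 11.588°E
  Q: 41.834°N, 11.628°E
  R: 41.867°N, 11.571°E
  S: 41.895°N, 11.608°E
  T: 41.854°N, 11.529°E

P at 41.857°N, 11.588°E:
  E11: 4.640 km
  E7: 5.556 km
  E17: 2.954 km
  E3: 3.531 km
  → nearest: E17 (2.954 km)
Q at 41.834°N, 11.628°E:
  E11: 6.935 km
  E7: 7.768 km
  E17: 6.532 km
  E3: 2.720 km
  → nearest: E3 (2.720 km)
R at 41.867°N, 11.571°E:
  E11: 4.551 km
  E7: 5.363 km
  E17: 2.239 km
  E3: 5.047 km
  → nearest: E17 (2.239 km)
S at 41.895°N, 11.608°E:
  E11: 0.249 km
  E7: 1.020 km
  E17: 6.610 km
  E3: 7.735 km
  → nearest: E11 (0.249 km)
T at 41.854°N, 11.529°E:
  E11: 8.187 km
  E7: 8.910 km
  E17: 2.002 km
  E3: 6.441 km
  → nearest: E17 (2.002 km)

P→E17; Q→E3; R→E17; S→E11; T→E17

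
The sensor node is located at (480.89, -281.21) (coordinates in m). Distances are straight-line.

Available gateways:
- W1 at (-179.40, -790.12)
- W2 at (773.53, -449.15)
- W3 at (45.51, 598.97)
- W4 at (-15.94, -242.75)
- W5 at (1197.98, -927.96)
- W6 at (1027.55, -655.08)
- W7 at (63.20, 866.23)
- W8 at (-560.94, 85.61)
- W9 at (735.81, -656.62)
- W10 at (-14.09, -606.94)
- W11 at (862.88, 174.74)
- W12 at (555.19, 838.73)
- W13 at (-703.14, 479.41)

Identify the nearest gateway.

W2

Distances from (480.89, -281.21):
W1: √((-660.29)² + (-508.91)²) = √(435982.8841 + 258989.3881) = 833.65 m
W2: √((292.64)² + (-167.94)²) = √(85638.1696 + 28203.8436) = 337.40 m
W3: √((-435.38)² + (880.18)²) = √(189555.7444 + 774716.8324) = 981.97 m
W4: √((-496.83)² + (38.46)²) = √(246840.0489 + 1479.1716) = 498.32 m
W5: √((717.09)² + (-646.75)²) = √(514218.0681 + 418285.5625) = 965.66 m
W6: √((546.66)² + (-373.87)²) = √(298837.1556 + 139778.7769) = 662.28 m
W7: √((-417.69)² + (1147.44)²) = √(174464.9361 + 1316618.5536) = 1221.10 m
W8: √((-1041.83)² + (366.82)²) = √(1085409.7489 + 134556.9124) = 1104.52 m
W9: √((254.92)² + (-375.41)²) = √(64984.2064 + 140932.6681) = 453.78 m
W10: √((-494.98)² + (-325.73)²) = √(245005.2004 + 106100.0329) = 592.54 m
W11: √((381.99)² + (455.95)²) = √(145916.3601 + 207890.4025) = 594.82 m
W12: √((74.30)² + (1119.94)²) = √(5520.4900 + 1254265.6036) = 1122.40 m
W13: √((-1184.03)² + (760.62)²) = √(1401927.0409 + 578542.7844) = 1407.29 m
Minimum: W2 at 337.40 m.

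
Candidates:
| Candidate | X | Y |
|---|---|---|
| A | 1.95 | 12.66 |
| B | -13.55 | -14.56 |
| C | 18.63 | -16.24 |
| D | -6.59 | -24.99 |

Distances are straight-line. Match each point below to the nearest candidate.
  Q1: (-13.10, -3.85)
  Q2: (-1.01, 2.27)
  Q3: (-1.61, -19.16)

Q1→B; Q2→A; Q3→D

Q1 at (-13.10, -3.85):
  A: √((15.05)² + (16.51)²) = √(226.5025 + 272.5801) = 22.34
  B: √((-0.45)² + (-10.71)²) = √(0.2025 + 114.7041) = 10.72
  C: √((31.73)² + (-12.39)²) = √(1006.7929 + 153.5121) = 34.06
  D: √((6.51)² + (-21.14)²) = √(42.3801 + 446.8996) = 22.12
  → nearest: B (10.72)
Q2 at (-1.01, 2.27):
  A: √((2.96)² + (10.39)²) = √(8.7616 + 107.9521) = 10.80
  B: √((-12.54)² + (-16.83)²) = √(157.2516 + 283.2489) = 20.99
  C: √((19.64)² + (-18.51)²) = √(385.7296 + 342.6201) = 26.99
  D: √((-5.58)² + (-27.26)²) = √(31.1364 + 743.1076) = 27.83
  → nearest: A (10.80)
Q3 at (-1.61, -19.16):
  A: √((3.56)² + (31.82)²) = √(12.6736 + 1012.5124) = 32.02
  B: √((-11.94)² + (4.60)²) = √(142.5636 + 21.1600) = 12.80
  C: √((20.24)² + (2.92)²) = √(409.6576 + 8.5264) = 20.45
  D: √((-4.98)² + (-5.83)²) = √(24.8004 + 33.9889) = 7.67
  → nearest: D (7.67)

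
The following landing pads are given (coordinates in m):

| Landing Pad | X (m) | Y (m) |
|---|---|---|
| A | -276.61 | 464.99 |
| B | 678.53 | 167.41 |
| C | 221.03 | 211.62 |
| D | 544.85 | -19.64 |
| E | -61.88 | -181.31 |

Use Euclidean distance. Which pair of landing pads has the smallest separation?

B and D

Pairwise distances:
B–D: 229.91 m
C–D: 397.92 m
B–C: 459.63 m
C–E: 484.18 m
A–C: 558.43 m
D–E: 627.90 m
A–E: 681.04 m
B–E: 818.42 m
A–D: 953.76 m
A–B: 1000.42 m
Closest pair: B–D at 229.91 m.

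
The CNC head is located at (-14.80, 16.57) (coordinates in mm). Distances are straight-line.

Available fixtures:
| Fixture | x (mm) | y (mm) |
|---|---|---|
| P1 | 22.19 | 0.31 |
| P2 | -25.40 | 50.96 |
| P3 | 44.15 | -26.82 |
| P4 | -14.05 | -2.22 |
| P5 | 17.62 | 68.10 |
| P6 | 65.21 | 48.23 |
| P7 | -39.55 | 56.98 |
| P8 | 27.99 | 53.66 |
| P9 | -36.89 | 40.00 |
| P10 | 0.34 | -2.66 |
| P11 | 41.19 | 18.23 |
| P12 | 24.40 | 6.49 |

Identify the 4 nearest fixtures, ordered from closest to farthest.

Distances from (-14.80, 16.57):
P1: √((36.99)² + (-16.26)²) = √(1368.2601 + 264.3876) = 40.41 mm
P2: √((-10.60)² + (34.39)²) = √(112.3600 + 1182.6721) = 35.99 mm
P3: √((58.95)² + (-43.39)²) = √(3475.1025 + 1882.6921) = 73.20 mm
P4: √((0.75)² + (-18.79)²) = √(0.5625 + 353.0641) = 18.80 mm
P5: √((32.42)² + (51.53)²) = √(1051.0564 + 2655.3409) = 60.88 mm
P6: √((80.01)² + (31.66)²) = √(6401.6001 + 1002.3556) = 86.05 mm
P7: √((-24.75)² + (40.41)²) = √(612.5625 + 1632.9681) = 47.39 mm
P8: √((42.79)² + (37.09)²) = √(1830.9841 + 1375.6681) = 56.63 mm
P9: √((-22.09)² + (23.43)²) = √(487.9681 + 548.9649) = 32.20 mm
P10: √((15.14)² + (-19.23)²) = √(229.2196 + 369.7929) = 24.47 mm
P11: √((55.99)² + (1.66)²) = √(3134.8801 + 2.7556) = 56.01 mm
P12: √((39.20)² + (-10.08)²) = √(1536.6400 + 101.6064) = 40.48 mm
Sorted: P4 (18.80 mm) < P10 (24.47 mm) < P9 (32.20 mm) < P2 (35.99 mm) < P1 (40.41 mm) < P12 (40.48 mm) < …

P4, P10, P9, P2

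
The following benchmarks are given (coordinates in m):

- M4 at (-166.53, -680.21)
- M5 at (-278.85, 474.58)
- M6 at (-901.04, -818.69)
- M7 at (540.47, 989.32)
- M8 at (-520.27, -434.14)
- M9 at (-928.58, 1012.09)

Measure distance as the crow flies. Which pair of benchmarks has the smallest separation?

Pairwise distances:
M4–M8: √((-353.74)² + (246.07)²) = √(125131.9876 + 60550.4449) = 430.91 m
M6–M8: √((380.77)² + (384.55)²) = √(144985.7929 + 147878.7025) = 541.17 m
M4–M6: √((-734.51)² + (-138.48)²) = √(539504.9401 + 19176.7104) = 747.45 m
M5–M9: √((-649.73)² + (537.51)²) = √(422149.0729 + 288917.0001) = 843.25 m
M5–M8: √((-241.42)² + (-908.72)²) = √(58283.6164 + 825772.0384) = 940.24 m
M5–M7: √((819.32)² + (514.74)²) = √(671285.2624 + 264957.2676) = 967.60 m
M4–M5: √((-112.32)² + (1154.79)²) = √(12615.7824 + 1333539.9441) = 1160.24 m
M5–M6: √((-622.19)² + (-1293.27)²) = √(387120.3961 + 1672547.2929) = 1435.15 m
M7–M9: √((-1469.05)² + (22.77)²) = √(2158107.9025 + 518.4729) = 1469.23 m
M8–M9: √((-408.31)² + (1446.23)²) = √(166717.0561 + 2091581.2129) = 1502.76 m
M7–M8: √((-1060.74)² + (-1423.46)²) = √(1125169.3476 + 2026238.3716) = 1775.22 m
M4–M7: √((707.00)² + (1669.53)²) = √(499849.0000 + 2787330.4209) = 1813.06 m
M6–M9: √((-27.54)² + (1830.78)²) = √(758.4516 + 3351755.4084) = 1830.99 m
M4–M9: √((-762.05)² + (1692.30)²) = √(580720.2025 + 2863879.2900) = 1855.96 m
M6–M7: √((1441.51)² + (1808.01)²) = √(2077951.0801 + 3268900.1601) = 2312.33 m
Closest pair: M4–M8 at 430.91 m.

M4 and M8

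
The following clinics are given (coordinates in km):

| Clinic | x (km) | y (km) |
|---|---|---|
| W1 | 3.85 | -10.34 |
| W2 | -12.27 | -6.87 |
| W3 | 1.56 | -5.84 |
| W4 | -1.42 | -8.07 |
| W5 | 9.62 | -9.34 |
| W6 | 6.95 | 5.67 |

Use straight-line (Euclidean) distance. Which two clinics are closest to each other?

Pairwise distances:
W1–W2: √((-16.12)² + (3.47)²) = √(259.8544 + 12.0409) = 16.49 km
W1–W3: √((-2.29)² + (4.50)²) = √(5.2441 + 20.2500) = 5.05 km
W1–W4: √((-5.27)² + (2.27)²) = √(27.7729 + 5.1529) = 5.74 km
W1–W5: √((5.77)² + (1.00)²) = √(33.2929 + 1.0000) = 5.86 km
W1–W6: √((3.10)² + (16.01)²) = √(9.6100 + 256.3201) = 16.31 km
W2–W3: √((13.83)² + (1.03)²) = √(191.2689 + 1.0609) = 13.87 km
W2–W4: √((10.85)² + (-1.20)²) = √(117.7225 + 1.4400) = 10.92 km
W2–W5: √((21.89)² + (-2.47)²) = √(479.1721 + 6.1009) = 22.03 km
W2–W6: √((19.22)² + (12.54)²) = √(369.4084 + 157.2516) = 22.95 km
W3–W4: √((-2.98)² + (-2.23)²) = √(8.8804 + 4.9729) = 3.72 km
W3–W5: √((8.06)² + (-3.50)²) = √(64.9636 + 12.2500) = 8.79 km
W3–W6: √((5.39)² + (11.51)²) = √(29.0521 + 132.4801) = 12.71 km
W4–W5: √((11.04)² + (-1.27)²) = √(121.8816 + 1.6129) = 11.11 km
W4–W6: √((8.37)² + (13.74)²) = √(70.0569 + 188.7876) = 16.09 km
W5–W6: √((-2.67)² + (15.01)²) = √(7.1289 + 225.3001) = 15.25 km
Closest pair: W3–W4 at 3.72 km.

W3 and W4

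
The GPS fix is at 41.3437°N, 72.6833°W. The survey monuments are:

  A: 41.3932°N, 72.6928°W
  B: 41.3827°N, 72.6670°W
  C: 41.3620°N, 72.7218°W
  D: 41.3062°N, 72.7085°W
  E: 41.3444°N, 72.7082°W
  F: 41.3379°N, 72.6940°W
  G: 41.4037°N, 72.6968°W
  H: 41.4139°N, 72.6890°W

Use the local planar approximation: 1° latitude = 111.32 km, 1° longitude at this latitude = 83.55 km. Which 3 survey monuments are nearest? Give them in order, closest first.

Distances from 41.3437°N, 72.6833°W:
A: 5.5672 km
B: 4.5501 km
C: 3.8075 km
D: 4.6754 km
E: 2.0819 km
F: 1.1028 km
G: 6.7738 km
H: 7.8292 km
Sorted: F (1.1028 km) < E (2.0819 km) < C (3.8075 km) < B (4.5501 km) < D (4.6754 km) < …

F, E, C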